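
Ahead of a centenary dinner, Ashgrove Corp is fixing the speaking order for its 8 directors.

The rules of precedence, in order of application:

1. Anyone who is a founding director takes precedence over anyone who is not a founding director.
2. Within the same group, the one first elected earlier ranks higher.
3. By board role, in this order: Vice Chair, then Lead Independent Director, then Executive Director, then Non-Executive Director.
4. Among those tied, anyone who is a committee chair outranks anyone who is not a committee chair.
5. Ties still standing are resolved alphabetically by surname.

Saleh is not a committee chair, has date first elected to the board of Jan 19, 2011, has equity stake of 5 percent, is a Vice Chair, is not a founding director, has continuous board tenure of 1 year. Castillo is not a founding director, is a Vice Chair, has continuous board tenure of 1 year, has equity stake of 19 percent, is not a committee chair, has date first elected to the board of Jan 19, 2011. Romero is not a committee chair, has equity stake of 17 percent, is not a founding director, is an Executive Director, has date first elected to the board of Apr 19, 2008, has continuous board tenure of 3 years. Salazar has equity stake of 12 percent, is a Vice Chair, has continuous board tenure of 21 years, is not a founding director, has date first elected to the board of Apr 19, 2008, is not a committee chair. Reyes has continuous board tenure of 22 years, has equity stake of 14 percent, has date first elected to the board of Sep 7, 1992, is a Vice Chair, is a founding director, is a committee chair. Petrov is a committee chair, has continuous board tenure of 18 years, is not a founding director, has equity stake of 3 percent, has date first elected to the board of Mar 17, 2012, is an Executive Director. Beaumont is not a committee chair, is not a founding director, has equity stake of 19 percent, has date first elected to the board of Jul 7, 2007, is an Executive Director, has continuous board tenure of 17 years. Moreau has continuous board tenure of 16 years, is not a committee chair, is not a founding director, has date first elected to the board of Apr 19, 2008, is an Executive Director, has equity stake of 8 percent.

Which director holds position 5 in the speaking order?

By the first rule: Reyes (a founding director); then Beaumont, Salazar, Moreau, Romero, Castillo, Saleh and Petrov (each not a founding director).
Among Beaumont, Salazar, Moreau, Romero, Castillo, Saleh and Petrov, by date first elected to the board (earlier first): Beaumont (Jul 7, 2007) before Salazar, Moreau and Romero (Apr 19, 2008) before Castillo and Saleh (Jan 19, 2011) before Petrov (Mar 17, 2012).
Among Salazar, Moreau and Romero, by board role: Salazar (Vice Chair) before Moreau and Romero (Executive Director).
Moreau and Romero are each not a committee chair, so the next rule applies.
Among Moreau and Romero, alphabetically by surname: Moreau before Romero.
Castillo and Saleh are each Vice Chair, so the next rule applies.
Castillo and Saleh are each not a committee chair, so the next rule applies.
Among Castillo and Saleh, alphabetically by surname: Castillo before Saleh.
Order: Reyes, Beaumont, Salazar, Moreau, Romero, Castillo, Saleh, Petrov.

Romero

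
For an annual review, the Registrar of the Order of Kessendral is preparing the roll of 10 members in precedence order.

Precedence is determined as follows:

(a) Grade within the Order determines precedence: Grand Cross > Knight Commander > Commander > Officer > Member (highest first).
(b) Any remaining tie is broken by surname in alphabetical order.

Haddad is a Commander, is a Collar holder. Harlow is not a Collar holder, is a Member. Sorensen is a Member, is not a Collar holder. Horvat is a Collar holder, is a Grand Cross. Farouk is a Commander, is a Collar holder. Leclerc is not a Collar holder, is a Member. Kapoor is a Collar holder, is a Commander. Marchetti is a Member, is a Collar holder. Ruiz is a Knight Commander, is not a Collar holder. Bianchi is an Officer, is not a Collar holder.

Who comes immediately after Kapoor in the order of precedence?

Bianchi

By grade within the Order: Horvat (Grand Cross); then Ruiz (Knight Commander); then Farouk, Haddad and Kapoor (Commander); then Bianchi (Officer); then Harlow, Leclerc, Marchetti and Sorensen (Member).
Among Farouk, Haddad and Kapoor, alphabetically by surname: Farouk before Haddad before Kapoor.
Among Harlow, Leclerc, Marchetti and Sorensen, alphabetically by surname: Harlow before Leclerc before Marchetti before Sorensen.
Order: Horvat, Ruiz, Farouk, Haddad, Kapoor, Bianchi, Harlow, Leclerc, Marchetti, Sorensen.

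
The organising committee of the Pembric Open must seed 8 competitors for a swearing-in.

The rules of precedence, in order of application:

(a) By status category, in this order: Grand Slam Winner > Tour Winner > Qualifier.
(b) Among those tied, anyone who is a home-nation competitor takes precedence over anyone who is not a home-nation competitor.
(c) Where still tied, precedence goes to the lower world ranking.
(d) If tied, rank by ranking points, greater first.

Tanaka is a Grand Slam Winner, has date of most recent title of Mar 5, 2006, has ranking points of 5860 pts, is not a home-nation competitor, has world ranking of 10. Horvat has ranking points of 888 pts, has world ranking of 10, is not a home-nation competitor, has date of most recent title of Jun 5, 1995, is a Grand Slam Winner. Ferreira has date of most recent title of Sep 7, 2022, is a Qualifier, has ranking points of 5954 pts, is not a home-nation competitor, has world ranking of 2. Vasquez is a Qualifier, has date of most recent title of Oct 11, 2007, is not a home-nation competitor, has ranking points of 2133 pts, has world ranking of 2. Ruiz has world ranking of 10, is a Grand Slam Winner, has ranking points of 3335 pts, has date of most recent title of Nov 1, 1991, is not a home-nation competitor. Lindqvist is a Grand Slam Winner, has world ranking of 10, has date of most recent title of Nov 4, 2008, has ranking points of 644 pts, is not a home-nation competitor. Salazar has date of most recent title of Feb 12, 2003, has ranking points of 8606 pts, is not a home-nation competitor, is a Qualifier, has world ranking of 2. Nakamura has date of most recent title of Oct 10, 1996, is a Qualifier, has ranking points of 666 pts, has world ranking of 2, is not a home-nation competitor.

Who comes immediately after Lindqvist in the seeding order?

By status category: Tanaka, Ruiz, Horvat and Lindqvist (Grand Slam Winner); then Salazar, Ferreira, Vasquez and Nakamura (Qualifier).
Tanaka, Ruiz, Horvat and Lindqvist are each not a home-nation competitor, so the next rule applies.
Tanaka, Ruiz, Horvat and Lindqvist all have world ranking 10, so the next rule applies.
Among Tanaka, Ruiz, Horvat and Lindqvist, by ranking points (higher first): Tanaka (5860 pts) before Ruiz (3335 pts) before Horvat (888 pts) before Lindqvist (644 pts).
Salazar, Ferreira, Vasquez and Nakamura are each not a home-nation competitor, so the next rule applies.
Salazar, Ferreira, Vasquez and Nakamura all have world ranking 2, so the next rule applies.
Among Salazar, Ferreira, Vasquez and Nakamura, by ranking points (higher first): Salazar (8606 pts) before Ferreira (5954 pts) before Vasquez (2133 pts) before Nakamura (666 pts).
Order: Tanaka, Ruiz, Horvat, Lindqvist, Salazar, Ferreira, Vasquez, Nakamura.

Salazar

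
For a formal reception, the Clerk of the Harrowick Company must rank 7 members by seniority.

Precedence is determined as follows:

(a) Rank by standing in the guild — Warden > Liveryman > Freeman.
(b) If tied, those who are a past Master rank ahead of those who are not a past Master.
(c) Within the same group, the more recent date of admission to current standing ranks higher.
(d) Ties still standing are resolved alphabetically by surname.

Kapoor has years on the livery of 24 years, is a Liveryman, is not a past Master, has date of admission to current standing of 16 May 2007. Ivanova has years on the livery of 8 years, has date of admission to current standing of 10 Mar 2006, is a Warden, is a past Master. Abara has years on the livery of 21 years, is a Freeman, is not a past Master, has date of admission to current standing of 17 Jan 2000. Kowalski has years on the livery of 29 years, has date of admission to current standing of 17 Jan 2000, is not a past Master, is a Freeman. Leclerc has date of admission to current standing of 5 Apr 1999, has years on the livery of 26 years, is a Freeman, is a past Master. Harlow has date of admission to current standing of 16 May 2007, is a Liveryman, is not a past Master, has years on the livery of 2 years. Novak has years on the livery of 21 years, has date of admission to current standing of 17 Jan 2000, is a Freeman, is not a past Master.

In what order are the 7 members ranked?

Ivanova, Harlow, Kapoor, Leclerc, Abara, Kowalski, Novak

By standing in the guild: Ivanova (Warden); then Harlow and Kapoor (Liveryman); then Leclerc, Abara, Kowalski and Novak (Freeman).
Harlow and Kapoor are each not a past Master, so the next rule applies.
Harlow and Kapoor both have date of admission to current standing 16 May 2007, so the next rule applies.
Among Harlow and Kapoor, alphabetically by surname: Harlow before Kapoor.
Among Leclerc, Abara, Kowalski and Novak, a past Master before not a past Master: Leclerc (a past Master) before Abara, Kowalski and Novak (not a past Master).
Abara, Kowalski and Novak all have date of admission to current standing 17 Jan 2000, so the next rule applies.
Among Abara, Kowalski and Novak, alphabetically by surname: Abara before Kowalski before Novak.
Full order: Ivanova, Harlow, Kapoor, Leclerc, Abara, Kowalski, Novak.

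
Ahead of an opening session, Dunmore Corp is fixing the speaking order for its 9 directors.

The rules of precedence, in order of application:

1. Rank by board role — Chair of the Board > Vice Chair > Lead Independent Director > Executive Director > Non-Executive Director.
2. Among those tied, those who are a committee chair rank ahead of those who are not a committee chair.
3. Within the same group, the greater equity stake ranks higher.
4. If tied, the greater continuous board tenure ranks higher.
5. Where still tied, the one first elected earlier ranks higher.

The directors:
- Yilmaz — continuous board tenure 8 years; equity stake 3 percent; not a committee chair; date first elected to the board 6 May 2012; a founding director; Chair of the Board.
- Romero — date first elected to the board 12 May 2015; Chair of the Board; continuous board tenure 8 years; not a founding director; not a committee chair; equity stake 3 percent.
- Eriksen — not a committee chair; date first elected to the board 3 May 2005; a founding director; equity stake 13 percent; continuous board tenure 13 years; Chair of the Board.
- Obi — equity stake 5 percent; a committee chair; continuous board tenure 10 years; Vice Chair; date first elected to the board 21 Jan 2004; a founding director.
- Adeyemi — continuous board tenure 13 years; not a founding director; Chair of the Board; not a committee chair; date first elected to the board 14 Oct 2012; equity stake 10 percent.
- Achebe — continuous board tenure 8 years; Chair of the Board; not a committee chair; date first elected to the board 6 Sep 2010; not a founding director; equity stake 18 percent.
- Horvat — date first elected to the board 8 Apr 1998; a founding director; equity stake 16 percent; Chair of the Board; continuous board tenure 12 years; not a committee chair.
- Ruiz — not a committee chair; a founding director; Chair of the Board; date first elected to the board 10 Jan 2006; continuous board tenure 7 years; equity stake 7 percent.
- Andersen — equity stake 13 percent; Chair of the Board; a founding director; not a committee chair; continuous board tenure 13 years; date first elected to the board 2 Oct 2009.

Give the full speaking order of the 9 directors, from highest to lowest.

By board role: Achebe, Horvat, Eriksen, Andersen, Adeyemi, Ruiz, Yilmaz and Romero (Chair of the Board); then Obi (Vice Chair).
Achebe, Horvat, Eriksen, Andersen, Adeyemi, Ruiz, Yilmaz and Romero are each not a committee chair, so the next rule applies.
Among Achebe, Horvat, Eriksen, Andersen, Adeyemi, Ruiz, Yilmaz and Romero, by equity stake (higher first): Achebe (18 percent) before Horvat (16 percent) before Eriksen and Andersen (13 percent) before Adeyemi (10 percent) before Ruiz (7 percent) before Yilmaz and Romero (3 percent).
Eriksen and Andersen both have continuous board tenure 13 years, so the next rule applies.
Among Eriksen and Andersen, by date first elected to the board (earlier first): Eriksen (3 May 2005) before Andersen (2 Oct 2009).
Yilmaz and Romero both have continuous board tenure 8 years, so the next rule applies.
Among Yilmaz and Romero, by date first elected to the board (earlier first): Yilmaz (6 May 2012) before Romero (12 May 2015).
Full order: Achebe, Horvat, Eriksen, Andersen, Adeyemi, Ruiz, Yilmaz, Romero, Obi.

Achebe, Horvat, Eriksen, Andersen, Adeyemi, Ruiz, Yilmaz, Romero, Obi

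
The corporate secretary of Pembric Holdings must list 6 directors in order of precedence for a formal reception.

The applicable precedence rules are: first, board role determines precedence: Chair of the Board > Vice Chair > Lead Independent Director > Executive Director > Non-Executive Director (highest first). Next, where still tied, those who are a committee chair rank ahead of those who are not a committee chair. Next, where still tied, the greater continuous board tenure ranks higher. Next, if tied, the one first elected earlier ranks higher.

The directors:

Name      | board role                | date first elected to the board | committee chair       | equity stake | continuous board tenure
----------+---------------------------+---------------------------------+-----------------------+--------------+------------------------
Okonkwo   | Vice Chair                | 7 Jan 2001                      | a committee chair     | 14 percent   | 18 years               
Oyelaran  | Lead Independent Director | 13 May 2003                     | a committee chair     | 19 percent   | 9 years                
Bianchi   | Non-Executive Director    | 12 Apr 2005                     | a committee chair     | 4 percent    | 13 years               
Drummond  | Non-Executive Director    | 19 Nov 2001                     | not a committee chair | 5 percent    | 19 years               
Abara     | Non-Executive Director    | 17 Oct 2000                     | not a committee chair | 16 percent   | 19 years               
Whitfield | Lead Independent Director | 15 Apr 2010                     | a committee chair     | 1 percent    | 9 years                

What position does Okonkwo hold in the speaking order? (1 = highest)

By board role: Okonkwo (Vice Chair); then Oyelaran and Whitfield (Lead Independent Director); then Bianchi, Abara and Drummond (Non-Executive Director).
Oyelaran and Whitfield are each a committee chair, so the next rule applies.
Oyelaran and Whitfield both have continuous board tenure 9 years, so the next rule applies.
Among Oyelaran and Whitfield, by date first elected to the board (earlier first): Oyelaran (13 May 2003) before Whitfield (15 Apr 2010).
Among Bianchi, Abara and Drummond, a committee chair before not a committee chair: Bianchi (a committee chair) before Abara and Drummond (not a committee chair).
Abara and Drummond both have continuous board tenure 19 years, so the next rule applies.
Among Abara and Drummond, by date first elected to the board (earlier first): Abara (17 Oct 2000) before Drummond (19 Nov 2001).
Order: Okonkwo, Oyelaran, Whitfield, Bianchi, Abara, Drummond. So position 1.

1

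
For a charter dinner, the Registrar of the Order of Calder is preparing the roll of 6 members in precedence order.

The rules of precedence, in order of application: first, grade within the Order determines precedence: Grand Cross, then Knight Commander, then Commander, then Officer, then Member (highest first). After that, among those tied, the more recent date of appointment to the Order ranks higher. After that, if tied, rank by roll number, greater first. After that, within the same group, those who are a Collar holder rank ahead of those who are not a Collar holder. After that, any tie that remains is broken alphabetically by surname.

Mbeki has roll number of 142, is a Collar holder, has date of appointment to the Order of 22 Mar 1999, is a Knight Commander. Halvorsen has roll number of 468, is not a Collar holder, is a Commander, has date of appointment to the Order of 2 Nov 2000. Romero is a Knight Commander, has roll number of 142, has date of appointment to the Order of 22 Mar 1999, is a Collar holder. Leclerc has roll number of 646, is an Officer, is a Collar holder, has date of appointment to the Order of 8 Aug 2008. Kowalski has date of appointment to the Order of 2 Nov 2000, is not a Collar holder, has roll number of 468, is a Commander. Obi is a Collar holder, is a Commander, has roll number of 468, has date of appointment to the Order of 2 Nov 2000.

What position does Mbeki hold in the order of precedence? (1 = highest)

1

By grade within the Order: Mbeki and Romero (Knight Commander); then Obi, Halvorsen and Kowalski (Commander); then Leclerc (Officer).
Mbeki and Romero both have date of appointment to the Order 22 Mar 1999, so the next rule applies.
Mbeki and Romero both have roll number 142, so the next rule applies.
Mbeki and Romero are each a Collar holder, so the next rule applies.
Among Mbeki and Romero, alphabetically by surname: Mbeki before Romero.
Obi, Halvorsen and Kowalski all have date of appointment to the Order 2 Nov 2000, so the next rule applies.
Obi, Halvorsen and Kowalski all have roll number 468, so the next rule applies.
Among Obi, Halvorsen and Kowalski, a Collar holder before not a Collar holder: Obi (a Collar holder) before Halvorsen and Kowalski (not a Collar holder).
Among Halvorsen and Kowalski, alphabetically by surname: Halvorsen before Kowalski.
Order: Mbeki, Romero, Obi, Halvorsen, Kowalski, Leclerc. So position 1.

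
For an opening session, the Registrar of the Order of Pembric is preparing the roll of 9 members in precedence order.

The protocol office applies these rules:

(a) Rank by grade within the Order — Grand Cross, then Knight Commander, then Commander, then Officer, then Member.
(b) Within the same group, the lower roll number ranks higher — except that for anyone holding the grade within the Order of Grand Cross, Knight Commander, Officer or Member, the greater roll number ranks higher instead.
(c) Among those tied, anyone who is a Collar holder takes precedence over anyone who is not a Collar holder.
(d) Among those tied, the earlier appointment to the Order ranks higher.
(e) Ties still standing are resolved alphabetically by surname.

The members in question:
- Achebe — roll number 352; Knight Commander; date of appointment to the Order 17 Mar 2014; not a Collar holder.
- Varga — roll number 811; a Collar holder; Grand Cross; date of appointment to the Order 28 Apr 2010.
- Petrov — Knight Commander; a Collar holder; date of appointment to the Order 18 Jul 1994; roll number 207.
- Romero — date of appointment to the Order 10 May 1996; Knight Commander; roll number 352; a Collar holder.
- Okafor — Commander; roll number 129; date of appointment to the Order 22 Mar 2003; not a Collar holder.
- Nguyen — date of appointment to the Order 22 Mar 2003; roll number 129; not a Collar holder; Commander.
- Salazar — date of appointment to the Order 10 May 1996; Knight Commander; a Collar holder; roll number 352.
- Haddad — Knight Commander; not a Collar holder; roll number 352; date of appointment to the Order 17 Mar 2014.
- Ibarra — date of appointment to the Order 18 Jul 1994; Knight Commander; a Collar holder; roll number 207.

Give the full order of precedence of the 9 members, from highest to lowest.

Varga, Romero, Salazar, Achebe, Haddad, Ibarra, Petrov, Nguyen, Okafor

By grade within the Order: Varga (Grand Cross); then Romero, Salazar, Achebe, Haddad, Ibarra and Petrov (Knight Commander); then Nguyen and Okafor (Commander).
Among Romero, Salazar, Achebe, Haddad, Ibarra and Petrov, by roll number (higher first) (reversed rule for this group): Romero, Salazar, Achebe and Haddad (352) before Ibarra and Petrov (207).
Among Romero, Salazar, Achebe and Haddad, a Collar holder before not a Collar holder: Romero and Salazar (a Collar holder) before Achebe and Haddad (not a Collar holder).
Romero and Salazar both have date of appointment to the Order 10 May 1996, so the next rule applies.
Among Romero and Salazar, alphabetically by surname: Romero before Salazar.
Achebe and Haddad both have date of appointment to the Order 17 Mar 2014, so the next rule applies.
Among Achebe and Haddad, alphabetically by surname: Achebe before Haddad.
Ibarra and Petrov are each a Collar holder, so the next rule applies.
Ibarra and Petrov both have date of appointment to the Order 18 Jul 1994, so the next rule applies.
Among Ibarra and Petrov, alphabetically by surname: Ibarra before Petrov.
Nguyen and Okafor both have roll number 129, so the next rule applies.
Nguyen and Okafor are each not a Collar holder, so the next rule applies.
Nguyen and Okafor both have date of appointment to the Order 22 Mar 2003, so the next rule applies.
Among Nguyen and Okafor, alphabetically by surname: Nguyen before Okafor.
Full order: Varga, Romero, Salazar, Achebe, Haddad, Ibarra, Petrov, Nguyen, Okafor.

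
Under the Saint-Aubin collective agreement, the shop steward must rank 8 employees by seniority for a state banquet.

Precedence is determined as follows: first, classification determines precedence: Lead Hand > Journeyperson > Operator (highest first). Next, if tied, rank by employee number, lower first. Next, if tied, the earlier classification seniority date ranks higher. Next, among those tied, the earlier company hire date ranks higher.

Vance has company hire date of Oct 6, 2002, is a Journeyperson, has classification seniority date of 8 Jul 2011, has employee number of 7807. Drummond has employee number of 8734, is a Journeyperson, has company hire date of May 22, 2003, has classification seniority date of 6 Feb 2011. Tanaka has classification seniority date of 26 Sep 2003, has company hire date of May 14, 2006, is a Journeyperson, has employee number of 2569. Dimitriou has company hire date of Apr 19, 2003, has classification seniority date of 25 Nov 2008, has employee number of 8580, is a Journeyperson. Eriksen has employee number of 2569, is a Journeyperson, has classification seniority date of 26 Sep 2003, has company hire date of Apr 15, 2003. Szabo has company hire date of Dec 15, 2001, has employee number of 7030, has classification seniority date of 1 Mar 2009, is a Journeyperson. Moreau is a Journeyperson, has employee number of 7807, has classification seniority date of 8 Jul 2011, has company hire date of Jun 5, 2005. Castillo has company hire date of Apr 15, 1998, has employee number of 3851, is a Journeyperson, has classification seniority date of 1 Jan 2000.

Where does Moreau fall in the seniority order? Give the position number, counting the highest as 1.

By classification: Eriksen, Tanaka, Castillo, Szabo, Vance, Moreau, Dimitriou and Drummond (Journeyperson).
Among Eriksen, Tanaka, Castillo, Szabo, Vance, Moreau, Dimitriou and Drummond, by employee number (lower first): Eriksen and Tanaka (2569) before Castillo (3851) before Szabo (7030) before Vance and Moreau (7807) before Dimitriou (8580) before Drummond (8734).
Eriksen and Tanaka both have classification seniority date 26 Sep 2003, so the next rule applies.
Among Eriksen and Tanaka, by company hire date (earlier first): Eriksen (Apr 15, 2003) before Tanaka (May 14, 2006).
Vance and Moreau both have classification seniority date 8 Jul 2011, so the next rule applies.
Among Vance and Moreau, by company hire date (earlier first): Vance (Oct 6, 2002) before Moreau (Jun 5, 2005).
Order: Eriksen, Tanaka, Castillo, Szabo, Vance, Moreau, Dimitriou, Drummond. So position 6.

6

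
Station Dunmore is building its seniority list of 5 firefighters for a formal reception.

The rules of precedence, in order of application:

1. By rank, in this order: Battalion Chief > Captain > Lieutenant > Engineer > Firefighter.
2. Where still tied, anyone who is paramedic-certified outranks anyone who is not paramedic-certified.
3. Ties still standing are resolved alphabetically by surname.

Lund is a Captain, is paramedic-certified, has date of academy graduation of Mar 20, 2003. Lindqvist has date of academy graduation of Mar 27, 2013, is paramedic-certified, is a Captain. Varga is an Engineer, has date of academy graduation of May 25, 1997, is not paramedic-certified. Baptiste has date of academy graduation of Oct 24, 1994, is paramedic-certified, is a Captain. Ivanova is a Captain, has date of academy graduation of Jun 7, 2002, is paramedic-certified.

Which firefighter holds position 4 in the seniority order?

By rank: Baptiste, Ivanova, Lindqvist and Lund (Captain); then Varga (Engineer).
Baptiste, Ivanova, Lindqvist and Lund are each paramedic-certified, so the next rule applies.
Among Baptiste, Ivanova, Lindqvist and Lund, alphabetically by surname: Baptiste before Ivanova before Lindqvist before Lund.
Order: Baptiste, Ivanova, Lindqvist, Lund, Varga.

Lund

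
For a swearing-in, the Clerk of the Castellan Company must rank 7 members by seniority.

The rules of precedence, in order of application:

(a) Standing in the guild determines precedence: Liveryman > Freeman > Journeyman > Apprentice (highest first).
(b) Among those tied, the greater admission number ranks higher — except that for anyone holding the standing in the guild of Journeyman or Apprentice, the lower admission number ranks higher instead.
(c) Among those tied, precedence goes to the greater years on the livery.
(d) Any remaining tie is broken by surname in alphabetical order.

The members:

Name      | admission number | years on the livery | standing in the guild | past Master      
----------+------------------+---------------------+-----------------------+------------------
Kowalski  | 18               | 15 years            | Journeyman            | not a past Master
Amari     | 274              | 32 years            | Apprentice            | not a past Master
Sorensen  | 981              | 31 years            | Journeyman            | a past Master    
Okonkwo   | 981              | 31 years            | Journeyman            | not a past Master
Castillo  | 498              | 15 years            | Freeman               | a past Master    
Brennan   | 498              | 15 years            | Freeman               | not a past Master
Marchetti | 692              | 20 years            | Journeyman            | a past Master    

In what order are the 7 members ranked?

By standing in the guild: Brennan and Castillo (Freeman); then Kowalski, Marchetti, Okonkwo and Sorensen (Journeyman); then Amari (Apprentice).
Brennan and Castillo both have admission number 498, so the next rule applies.
Brennan and Castillo both have years on the livery 15 years, so the next rule applies.
Among Brennan and Castillo, alphabetically by surname: Brennan before Castillo.
Among Kowalski, Marchetti, Okonkwo and Sorensen, by admission number (lower first) (reversed rule for this group): Kowalski (18) before Marchetti (692) before Okonkwo and Sorensen (981).
Okonkwo and Sorensen both have years on the livery 31 years, so the next rule applies.
Among Okonkwo and Sorensen, alphabetically by surname: Okonkwo before Sorensen.
Full order: Brennan, Castillo, Kowalski, Marchetti, Okonkwo, Sorensen, Amari.

Brennan, Castillo, Kowalski, Marchetti, Okonkwo, Sorensen, Amari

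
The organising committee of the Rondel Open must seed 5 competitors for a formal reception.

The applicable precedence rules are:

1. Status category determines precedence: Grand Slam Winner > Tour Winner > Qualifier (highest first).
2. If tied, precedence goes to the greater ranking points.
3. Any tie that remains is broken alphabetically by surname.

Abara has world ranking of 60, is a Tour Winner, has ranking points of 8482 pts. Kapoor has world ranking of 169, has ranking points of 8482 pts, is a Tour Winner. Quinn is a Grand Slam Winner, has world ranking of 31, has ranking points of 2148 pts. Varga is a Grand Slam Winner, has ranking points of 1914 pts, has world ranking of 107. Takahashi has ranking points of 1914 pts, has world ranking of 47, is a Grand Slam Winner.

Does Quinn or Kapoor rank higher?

By status category: Quinn, Takahashi and Varga (Grand Slam Winner); then Abara and Kapoor (Tour Winner).
Among Quinn, Takahashi and Varga, by ranking points (higher first): Quinn (2148 pts) before Takahashi and Varga (1914 pts).
Among Takahashi and Varga, alphabetically by surname: Takahashi before Varga.
Abara and Kapoor both have ranking points 8482 pts, so the next rule applies.
Among Abara and Kapoor, alphabetically by surname: Abara before Kapoor.
So Quinn takes precedence.

Quinn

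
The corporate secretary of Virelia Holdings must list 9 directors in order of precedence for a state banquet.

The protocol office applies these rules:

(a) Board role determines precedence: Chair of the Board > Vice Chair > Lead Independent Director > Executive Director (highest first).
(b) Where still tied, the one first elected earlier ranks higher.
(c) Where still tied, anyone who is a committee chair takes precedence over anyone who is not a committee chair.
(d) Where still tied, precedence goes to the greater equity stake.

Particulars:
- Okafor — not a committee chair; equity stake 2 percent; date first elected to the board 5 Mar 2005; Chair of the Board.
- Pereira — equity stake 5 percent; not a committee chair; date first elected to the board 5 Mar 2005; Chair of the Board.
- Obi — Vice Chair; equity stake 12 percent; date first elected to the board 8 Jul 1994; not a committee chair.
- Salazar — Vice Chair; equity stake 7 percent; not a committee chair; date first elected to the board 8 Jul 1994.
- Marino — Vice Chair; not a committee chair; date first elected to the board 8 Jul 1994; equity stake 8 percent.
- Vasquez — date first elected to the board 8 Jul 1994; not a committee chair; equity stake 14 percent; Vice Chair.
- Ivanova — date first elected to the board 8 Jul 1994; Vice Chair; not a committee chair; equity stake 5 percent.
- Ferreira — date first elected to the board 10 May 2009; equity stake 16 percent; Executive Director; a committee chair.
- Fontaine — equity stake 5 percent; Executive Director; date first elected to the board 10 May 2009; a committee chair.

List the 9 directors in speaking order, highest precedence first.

By board role: Pereira and Okafor (Chair of the Board); then Vasquez, Obi, Marino, Salazar and Ivanova (Vice Chair); then Ferreira and Fontaine (Executive Director).
Pereira and Okafor both have date first elected to the board 5 Mar 2005, so the next rule applies.
Pereira and Okafor are each not a committee chair, so the next rule applies.
Among Pereira and Okafor, by equity stake (higher first): Pereira (5 percent) before Okafor (2 percent).
Vasquez, Obi, Marino, Salazar and Ivanova all have date first elected to the board 8 Jul 1994, so the next rule applies.
Vasquez, Obi, Marino, Salazar and Ivanova are each not a committee chair, so the next rule applies.
Among Vasquez, Obi, Marino, Salazar and Ivanova, by equity stake (higher first): Vasquez (14 percent) before Obi (12 percent) before Marino (8 percent) before Salazar (7 percent) before Ivanova (5 percent).
Ferreira and Fontaine both have date first elected to the board 10 May 2009, so the next rule applies.
Ferreira and Fontaine are each a committee chair, so the next rule applies.
Among Ferreira and Fontaine, by equity stake (higher first): Ferreira (16 percent) before Fontaine (5 percent).
Full order: Pereira, Okafor, Vasquez, Obi, Marino, Salazar, Ivanova, Ferreira, Fontaine.

Pereira, Okafor, Vasquez, Obi, Marino, Salazar, Ivanova, Ferreira, Fontaine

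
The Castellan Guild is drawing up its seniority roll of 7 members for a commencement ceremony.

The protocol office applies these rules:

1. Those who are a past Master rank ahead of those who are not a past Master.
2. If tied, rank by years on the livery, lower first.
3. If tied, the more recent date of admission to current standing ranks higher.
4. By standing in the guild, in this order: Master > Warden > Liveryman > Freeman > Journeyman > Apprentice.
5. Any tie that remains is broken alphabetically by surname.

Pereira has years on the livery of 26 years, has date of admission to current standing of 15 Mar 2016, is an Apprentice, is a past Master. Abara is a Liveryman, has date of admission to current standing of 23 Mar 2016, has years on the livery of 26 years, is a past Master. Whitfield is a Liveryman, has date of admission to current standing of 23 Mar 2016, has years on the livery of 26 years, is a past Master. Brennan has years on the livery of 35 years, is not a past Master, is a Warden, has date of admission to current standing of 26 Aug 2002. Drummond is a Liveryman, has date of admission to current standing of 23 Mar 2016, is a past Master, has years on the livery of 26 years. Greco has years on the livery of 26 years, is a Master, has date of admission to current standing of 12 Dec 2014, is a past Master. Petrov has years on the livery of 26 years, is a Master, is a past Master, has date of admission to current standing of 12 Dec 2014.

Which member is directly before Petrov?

By the first rule: Abara, Drummond, Whitfield, Pereira, Greco and Petrov (each a past Master); then Brennan (not a past Master).
Abara, Drummond, Whitfield, Pereira, Greco and Petrov all have years on the livery 26 years, so the next rule applies.
Among Abara, Drummond, Whitfield, Pereira, Greco and Petrov, by date of admission to current standing (later first): Abara, Drummond and Whitfield (23 Mar 2016) before Pereira (15 Mar 2016) before Greco and Petrov (12 Dec 2014).
Abara, Drummond and Whitfield are each Liveryman, so the next rule applies.
Among Abara, Drummond and Whitfield, alphabetically by surname: Abara before Drummond before Whitfield.
Greco and Petrov are each Master, so the next rule applies.
Among Greco and Petrov, alphabetically by surname: Greco before Petrov.
Order: Abara, Drummond, Whitfield, Pereira, Greco, Petrov, Brennan.

Greco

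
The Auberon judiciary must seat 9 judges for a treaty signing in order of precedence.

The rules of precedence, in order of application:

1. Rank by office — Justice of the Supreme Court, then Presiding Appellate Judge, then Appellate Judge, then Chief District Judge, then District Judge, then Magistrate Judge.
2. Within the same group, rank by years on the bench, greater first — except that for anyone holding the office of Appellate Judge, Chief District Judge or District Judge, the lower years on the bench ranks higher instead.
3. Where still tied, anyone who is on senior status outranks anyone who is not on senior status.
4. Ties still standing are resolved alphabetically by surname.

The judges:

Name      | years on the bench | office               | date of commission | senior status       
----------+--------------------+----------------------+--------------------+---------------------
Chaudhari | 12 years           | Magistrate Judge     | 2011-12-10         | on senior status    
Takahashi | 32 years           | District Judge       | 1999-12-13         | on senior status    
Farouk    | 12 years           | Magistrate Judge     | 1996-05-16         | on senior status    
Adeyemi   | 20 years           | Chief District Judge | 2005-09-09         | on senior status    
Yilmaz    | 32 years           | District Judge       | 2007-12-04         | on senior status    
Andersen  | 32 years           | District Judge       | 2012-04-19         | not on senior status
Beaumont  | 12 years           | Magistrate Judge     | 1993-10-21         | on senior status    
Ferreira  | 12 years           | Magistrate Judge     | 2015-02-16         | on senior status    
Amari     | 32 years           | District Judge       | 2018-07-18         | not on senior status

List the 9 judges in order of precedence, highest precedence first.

By office: Adeyemi (Chief District Judge); then Takahashi, Yilmaz, Amari and Andersen (District Judge); then Beaumont, Chaudhari, Farouk and Ferreira (Magistrate Judge).
Takahashi, Yilmaz, Amari and Andersen all have years on the bench 32 years, so the next rule applies.
Among Takahashi, Yilmaz, Amari and Andersen, on senior status before not on senior status: Takahashi and Yilmaz (on senior status) before Amari and Andersen (not on senior status).
Among Takahashi and Yilmaz, alphabetically by surname: Takahashi before Yilmaz.
Among Amari and Andersen, alphabetically by surname: Amari before Andersen.
Beaumont, Chaudhari, Farouk and Ferreira all have years on the bench 12 years, so the next rule applies.
Beaumont, Chaudhari, Farouk and Ferreira are each on senior status, so the next rule applies.
Among Beaumont, Chaudhari, Farouk and Ferreira, alphabetically by surname: Beaumont before Chaudhari before Farouk before Ferreira.
Full order: Adeyemi, Takahashi, Yilmaz, Amari, Andersen, Beaumont, Chaudhari, Farouk, Ferreira.

Adeyemi, Takahashi, Yilmaz, Amari, Andersen, Beaumont, Chaudhari, Farouk, Ferreira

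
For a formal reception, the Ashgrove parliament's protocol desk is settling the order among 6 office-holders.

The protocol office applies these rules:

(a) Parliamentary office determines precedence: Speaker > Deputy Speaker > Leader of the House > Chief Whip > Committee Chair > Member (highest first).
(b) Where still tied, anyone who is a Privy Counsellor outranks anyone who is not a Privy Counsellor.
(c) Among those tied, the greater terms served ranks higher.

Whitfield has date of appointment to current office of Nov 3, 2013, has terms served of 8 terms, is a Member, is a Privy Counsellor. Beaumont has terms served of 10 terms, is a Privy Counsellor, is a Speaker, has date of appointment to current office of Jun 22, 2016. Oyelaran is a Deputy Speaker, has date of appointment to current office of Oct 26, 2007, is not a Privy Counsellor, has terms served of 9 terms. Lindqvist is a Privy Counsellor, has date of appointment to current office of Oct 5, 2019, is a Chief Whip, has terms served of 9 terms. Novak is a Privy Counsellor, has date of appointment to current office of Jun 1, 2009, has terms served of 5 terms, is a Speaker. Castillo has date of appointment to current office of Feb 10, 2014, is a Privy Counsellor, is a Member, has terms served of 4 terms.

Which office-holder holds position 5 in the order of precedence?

By parliamentary office: Beaumont and Novak (Speaker); then Oyelaran (Deputy Speaker); then Lindqvist (Chief Whip); then Whitfield and Castillo (Member).
Beaumont and Novak are each a Privy Counsellor, so the next rule applies.
Among Beaumont and Novak, by terms served (higher first): Beaumont (10 terms) before Novak (5 terms).
Whitfield and Castillo are each a Privy Counsellor, so the next rule applies.
Among Whitfield and Castillo, by terms served (higher first): Whitfield (8 terms) before Castillo (4 terms).
Order: Beaumont, Novak, Oyelaran, Lindqvist, Whitfield, Castillo.

Whitfield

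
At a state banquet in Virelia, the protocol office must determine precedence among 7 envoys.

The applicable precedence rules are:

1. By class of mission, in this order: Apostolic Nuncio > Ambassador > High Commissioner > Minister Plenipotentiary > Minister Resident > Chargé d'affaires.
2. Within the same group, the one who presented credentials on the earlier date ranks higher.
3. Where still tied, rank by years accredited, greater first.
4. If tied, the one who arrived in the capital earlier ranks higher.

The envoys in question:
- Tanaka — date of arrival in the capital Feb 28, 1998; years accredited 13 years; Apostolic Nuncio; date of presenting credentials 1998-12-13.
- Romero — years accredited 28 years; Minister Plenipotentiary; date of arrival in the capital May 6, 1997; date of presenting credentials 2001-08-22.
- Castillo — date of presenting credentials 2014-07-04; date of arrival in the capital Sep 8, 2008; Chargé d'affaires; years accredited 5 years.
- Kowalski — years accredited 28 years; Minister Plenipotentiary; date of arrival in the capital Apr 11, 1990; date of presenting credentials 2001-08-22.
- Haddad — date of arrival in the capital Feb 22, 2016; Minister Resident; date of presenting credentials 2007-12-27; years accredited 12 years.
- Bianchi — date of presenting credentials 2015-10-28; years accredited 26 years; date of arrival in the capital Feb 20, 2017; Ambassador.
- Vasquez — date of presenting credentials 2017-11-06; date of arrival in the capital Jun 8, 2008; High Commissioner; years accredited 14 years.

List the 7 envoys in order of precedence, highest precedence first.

By class of mission: Tanaka (Apostolic Nuncio); then Bianchi (Ambassador); then Vasquez (High Commissioner); then Kowalski and Romero (Minister Plenipotentiary); then Haddad (Minister Resident); then Castillo (Chargé d'affaires).
Kowalski and Romero both have date of presenting credentials 2001-08-22, so the next rule applies.
Kowalski and Romero both have years accredited 28 years, so the next rule applies.
Among Kowalski and Romero, by date of arrival in the capital (earlier first): Kowalski (Apr 11, 1990) before Romero (May 6, 1997).
Full order: Tanaka, Bianchi, Vasquez, Kowalski, Romero, Haddad, Castillo.

Tanaka, Bianchi, Vasquez, Kowalski, Romero, Haddad, Castillo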